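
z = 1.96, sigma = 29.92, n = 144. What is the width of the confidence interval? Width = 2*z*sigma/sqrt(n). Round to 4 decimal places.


width = 2*z*sigma/sqrt(n)
2*z*sigma = 2 * 1.96 * 29.92 = 117.2864
sqrt(144) = 12
width = 117.2864 / 12 = 18326/1875 ≈ 9.773867

9.7739


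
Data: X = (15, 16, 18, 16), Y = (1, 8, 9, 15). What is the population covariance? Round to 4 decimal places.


Cov = (1/n)*sum((xi-xbar)(yi-ybar))
n = 4, xbar = 65/4 = 16.25, ybar = 33/4 = 8.25
sum((xi-xbar)(yi-ybar)) = 8.75
Cov = 8.75 / 4 = 2.1875

2.1875


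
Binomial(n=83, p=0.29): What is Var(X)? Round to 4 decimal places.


Var = n*p*(1-p) = 83 * 0.29 * 0.71 = 17.0897

17.0897


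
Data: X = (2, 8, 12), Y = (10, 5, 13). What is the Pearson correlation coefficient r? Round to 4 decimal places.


r = sum((xi-xbar)(yi-ybar)) / sqrt(sum((xi-xbar)^2) * sum((yi-ybar)^2))
n = 3, xbar = 22/3 ≈ 7.333333, ybar = 28/3 ≈ 9.333333
Sxy = sum((xi-xbar)(yi-ybar)) = 32/3 ≈ 10.666667
Sxx = sum((xi-xbar)^2) = 152/3 ≈ 50.666667
Syy = sum((yi-ybar)^2) = 98/3 ≈ 32.666667
sqrt(Sxx*Syy) ≈ 40.683057
r = Sxy / sqrt(Sxx*Syy) = 10.666667 / 40.683057 ≈ 0.262189

0.2622


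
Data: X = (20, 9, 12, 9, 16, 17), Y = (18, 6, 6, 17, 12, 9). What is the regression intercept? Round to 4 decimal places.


a = ybar - b*xbar, where b = sum((xi-xbar)(yi-ybar)) / sum((xi-xbar)^2)
n = 6, xbar = 83/6 ≈ 13.833333, ybar = 68/6 = 34/3 ≈ 11.333333
Sxy = sum((xi-xbar)(yi-ybar)) = 130/3 ≈ 43.333333
Sxx = sum((xi-xbar)^2) = 617/6 ≈ 102.833333
b = Sxy / Sxx = 260/617 ≈ 0.421394
a = 11.333333 - 0.421394 * 13.833333 = 3396/617 ≈ 5.504052

5.5041


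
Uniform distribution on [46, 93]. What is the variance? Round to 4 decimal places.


Var = (b-a)^2 / 12
(b-a)^2 = (93 - 46)^2 = 2209
Var = 2209/12 ≈ 184.083333

184.0833


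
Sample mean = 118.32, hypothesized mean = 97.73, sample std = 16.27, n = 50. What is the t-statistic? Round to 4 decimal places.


t = (xbar - mu0) / (s/sqrt(n))
xbar - mu0 = 118.32 - 97.73 = 20.59
sqrt(50) ≈ 7.07106781
s/sqrt(n) = 16.27 / 7.07106781 ≈ 2.30092547
t = 20.59 / 2.30092547 ≈ 8.948573

8.9486


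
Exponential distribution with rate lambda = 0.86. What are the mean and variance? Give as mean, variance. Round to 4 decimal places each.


mean = 1/lam, var = 1/lam^2
mean = 1 / 0.86 = 50/43 ≈ 1.162791
lam^2 = 0.86^2 = 0.7396
var = 1 / 0.7396 = 2500/1849 ≈ 1.352082

1.1628, 1.3521


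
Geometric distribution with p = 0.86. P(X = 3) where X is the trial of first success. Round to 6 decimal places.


P = (1-p)^(k-1) * p
(1-p)^(k-1) = 0.14^2 = 0.0196
P = 0.0196 * 0.86 = 0.016856

0.016856


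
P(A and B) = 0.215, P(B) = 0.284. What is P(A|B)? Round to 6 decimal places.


P(A|B) = P(A and B) / P(B) = 0.215 / 0.284 = 215/284 ≈ 0.75704225

0.757042


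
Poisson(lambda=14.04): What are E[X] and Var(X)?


E[X] = Var(X) = lambda = 14.04

14.04, 14.04


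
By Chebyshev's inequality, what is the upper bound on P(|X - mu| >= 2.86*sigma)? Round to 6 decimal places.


P <= 1/k^2
k^2 = 2.86^2 = 8.1796
1/k^2 = 1 / 8.1796 ≈ 0.12225537

0.122255


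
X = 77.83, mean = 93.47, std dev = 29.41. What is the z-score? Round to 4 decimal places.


z = (X - mu) / sigma
X - mu = 77.83 - 93.47 = -15.64
z = -15.64 / 29.41 = -92/173 ≈ -0.531792

-0.5318


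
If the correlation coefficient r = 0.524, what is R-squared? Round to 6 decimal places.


R^2 = r^2 = (0.524)^2 = 0.274576

0.274576


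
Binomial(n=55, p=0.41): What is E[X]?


E[X] = n*p = 55 * 0.41 = 22.55

22.55


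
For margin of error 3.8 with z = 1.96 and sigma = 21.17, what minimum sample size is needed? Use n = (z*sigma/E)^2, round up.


z*sigma/E = 1.96 * 21.17 / 3.8 = 103733/9500 ≈ 10.919263
(z*sigma/E)^2 ≈ 119.230308
round up: n = 120

120


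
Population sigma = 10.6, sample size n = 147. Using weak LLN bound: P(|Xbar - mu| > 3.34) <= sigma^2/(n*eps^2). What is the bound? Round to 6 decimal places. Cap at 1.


bound = min(1, sigma^2/(n*eps^2))
sigma^2 = 10.6^2 = 112.36
n*eps^2 = 147 * 3.34^2 = 147 * 11.1556 = 1639.8732
sigma^2/(n*eps^2) = 112.36 / 1639.8732 ≈ 0.06851749

0.068517


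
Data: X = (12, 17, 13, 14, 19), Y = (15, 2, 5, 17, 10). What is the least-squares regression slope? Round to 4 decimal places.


b = sum((xi-xbar)(yi-ybar)) / sum((xi-xbar)^2)
n = 5, xbar = 75/5 = 15, ybar = 49/5 = 9.8
Sxy = sum((xi-xbar)(yi-ybar)) = -28
Sxx = sum((xi-xbar)^2) = 34
b = Sxy / Sxx = -14/17 ≈ -0.823529

-0.8235


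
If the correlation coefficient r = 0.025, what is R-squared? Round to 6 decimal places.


R^2 = r^2 = (0.025)^2 = 0.000625

0.000625


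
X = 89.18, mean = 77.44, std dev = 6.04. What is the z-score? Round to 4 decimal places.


z = (X - mu) / sigma
X - mu = 89.18 - 77.44 = 11.74
z = 11.74 / 6.04 = 587/302 ≈ 1.943709

1.9437


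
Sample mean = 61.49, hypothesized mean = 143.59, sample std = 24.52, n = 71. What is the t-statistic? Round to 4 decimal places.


t = (xbar - mu0) / (s/sqrt(n))
xbar - mu0 = 61.49 - 143.59 = -82.1
sqrt(71) ≈ 8.42614977
s/sqrt(n) = 24.52 / 8.42614977 ≈ 2.90998863
t = -82.1 / 2.90998863 ≈ -28.213169

-28.2132


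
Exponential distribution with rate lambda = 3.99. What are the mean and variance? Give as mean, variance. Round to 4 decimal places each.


mean = 1/lam, var = 1/lam^2
mean = 1 / 3.99 = 100/399 ≈ 0.250627
lam^2 = 3.99^2 = 15.9201
var = 1 / 15.9201 ≈ 0.062814

0.2506, 0.0628


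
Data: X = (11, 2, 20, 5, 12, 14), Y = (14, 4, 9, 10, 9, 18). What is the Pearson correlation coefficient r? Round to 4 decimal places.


r = sum((xi-xbar)(yi-ybar)) / sqrt(sum((xi-xbar)^2) * sum((yi-ybar)^2))
n = 6, xbar = 64/6 = 32/3 ≈ 10.666667, ybar = 64/6 = 32/3 ≈ 10.666667
Sxy = sum((xi-xbar)(yi-ybar)) = 208/3 ≈ 69.333333
Sxx = sum((xi-xbar)^2) = 622/3 ≈ 207.333333
Syy = sum((yi-ybar)^2) = 346/3 ≈ 115.333333
sqrt(Sxx*Syy) ≈ 154.636491
r = Sxy / sqrt(Sxx*Syy) = 69.333333 / 154.636491 ≈ 0.448363

0.4484


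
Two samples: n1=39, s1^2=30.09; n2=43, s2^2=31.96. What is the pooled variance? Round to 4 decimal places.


sp^2 = ((n1-1)*s1^2 + (n2-1)*s2^2)/(n1+n2-2)
(n1-1)*s1^2 = 38 * 30.09 = 1143.42
(n2-1)*s2^2 = 42 * 31.96 = 1342.32
numerator = 1143.42 + 1342.32 = 2485.74
n1+n2-2 = 80
sp^2 = 2485.74 / 80 = 31.07175

31.0718


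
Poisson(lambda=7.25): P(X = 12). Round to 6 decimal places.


P = e^(-lam) * lam^k / k!
e^(-7.25) ≈ 0.0007101744
lam^k = 7.25^12 ≈ 21089004469.243827
k! = 12! = 479001600
P = 0.0007101744 * 21089004469.243827 / 479001600 ≈ 0.031267

0.031267


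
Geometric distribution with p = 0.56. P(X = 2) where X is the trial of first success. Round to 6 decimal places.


P = (1-p)^(k-1) * p
(1-p)^(k-1) = 0.44^1 = 0.44
P = 0.44 * 0.56 = 0.2464

0.246400


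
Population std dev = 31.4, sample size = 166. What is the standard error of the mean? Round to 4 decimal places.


SE = sigma / sqrt(n)
sqrt(166) ≈ 12.884099
SE = 31.4 / 12.884099 ≈ 2.437113

2.4371


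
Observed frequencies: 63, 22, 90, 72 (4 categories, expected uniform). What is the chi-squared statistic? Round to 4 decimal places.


chi2 = sum((O-E)^2/E), E = total/4
total = 247, E = 247/4 = 61.75
(63 - 61.75)^2 / 61.75 = 1.5625 / 61.75 = 25/988 ≈ 0.025304
(22 - 61.75)^2 / 61.75 = 1580.0625 / 61.75 = 25281/988 ≈ 25.588057
(90 - 61.75)^2 / 61.75 = 798.0625 / 61.75 = 12769/988 ≈ 12.924089
(72 - 61.75)^2 / 61.75 = 105.0625 / 61.75 = 1681/988 ≈ 1.701417
chi2 = 9939/247 ≈ 40.238866

40.2389


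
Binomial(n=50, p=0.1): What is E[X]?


E[X] = n*p = 50 * 0.1 = 5

5


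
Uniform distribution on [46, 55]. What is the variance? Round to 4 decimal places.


Var = (b-a)^2 / 12
(b-a)^2 = (55 - 46)^2 = 81
Var = 81/12 = 6.75

6.7500


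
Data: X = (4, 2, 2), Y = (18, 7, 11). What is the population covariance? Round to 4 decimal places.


Cov = (1/n)*sum((xi-xbar)(yi-ybar))
n = 3, xbar = 8/3 ≈ 2.666667, ybar = 36/3 = 12
sum((xi-xbar)(yi-ybar)) = 12
Cov = 12 / 3 = 4

4.0000


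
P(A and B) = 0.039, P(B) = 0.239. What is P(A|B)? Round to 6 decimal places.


P(A|B) = P(A and B) / P(B) = 0.039 / 0.239 = 39/239 ≈ 0.16317992

0.163180


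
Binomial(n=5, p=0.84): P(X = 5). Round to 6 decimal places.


P = C(n,k) * p^k * (1-p)^(n-k)
C(5,5) = 1
p^k = 0.84^5 ≈ 0.4182119
(1-p)^(n-k) = 0.16^0 = 1
P = 1 * 0.4182119 * 1 ≈ 0.418212

0.418212


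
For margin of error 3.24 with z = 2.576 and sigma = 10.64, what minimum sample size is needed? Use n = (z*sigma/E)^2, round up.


z*sigma/E = 2.576 * 10.64 / 3.24 ≈ 8.459457
(z*sigma/E)^2 ≈ 71.562409
round up: n = 72

72


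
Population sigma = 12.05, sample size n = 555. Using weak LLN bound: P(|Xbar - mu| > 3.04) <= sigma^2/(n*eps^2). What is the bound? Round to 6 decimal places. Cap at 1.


bound = min(1, sigma^2/(n*eps^2))
sigma^2 = 12.05^2 = 145.2025
n*eps^2 = 555 * 3.04^2 = 555 * 9.2416 = 5129.088
sigma^2/(n*eps^2) = 145.2025 / 5129.088 ≈ 0.02830961

0.028310


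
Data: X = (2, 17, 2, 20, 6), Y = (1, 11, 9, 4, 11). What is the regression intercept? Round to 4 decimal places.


a = ybar - b*xbar, where b = sum((xi-xbar)(yi-ybar)) / sum((xi-xbar)^2)
n = 5, xbar = 47/5 = 9.4, ybar = 36/5 = 7.2
Sxy = sum((xi-xbar)(yi-ybar)) = 14.6
Sxx = sum((xi-xbar)^2) = 291.2
b = Sxy / Sxx = 73/1456 ≈ 0.050137
a = 7.2 - 0.050137 * 9.4 = 9797/1456 ≈ 6.728709

6.7287


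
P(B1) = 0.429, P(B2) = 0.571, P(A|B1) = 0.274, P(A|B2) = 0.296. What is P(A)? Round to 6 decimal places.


P(A) = P(A|B1)*P(B1) + P(A|B2)*P(B2)
P(A|B1)*P(B1) = 0.274 * 0.429 = 0.117546
P(A|B2)*P(B2) = 0.296 * 0.571 = 0.169016
P(A) = 0.117546 + 0.169016 = 0.286562

0.286562


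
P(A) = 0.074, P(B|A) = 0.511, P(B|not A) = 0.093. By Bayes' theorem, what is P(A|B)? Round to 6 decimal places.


P(A|B) = P(B|A)*P(A) / P(B), P(B) = P(B|A)*P(A) + P(B|not A)*P(not A)
P(B|A)*P(A) = 0.511 * 0.074 = 0.037814
P(B|not A)*P(not A) = 0.093 * 0.926 = 0.086118
P(B) = 0.037814 + 0.086118 = 0.123932
P(A|B) = 0.037814 / 0.123932 ≈ 0.30511894

0.305119


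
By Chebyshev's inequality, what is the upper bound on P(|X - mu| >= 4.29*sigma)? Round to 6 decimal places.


P <= 1/k^2
k^2 = 4.29^2 = 18.4041
1/k^2 = 1 / 18.4041 ≈ 0.05433572

0.054336


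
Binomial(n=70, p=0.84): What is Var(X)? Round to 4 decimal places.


Var = n*p*(1-p) = 70 * 0.84 * 0.16 = 9.408

9.4080


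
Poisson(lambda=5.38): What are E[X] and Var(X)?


E[X] = Var(X) = lambda = 5.38

5.38, 5.38


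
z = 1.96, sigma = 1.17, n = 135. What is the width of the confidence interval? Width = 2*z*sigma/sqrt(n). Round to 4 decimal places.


width = 2*z*sigma/sqrt(n)
2*z*sigma = 2 * 1.96 * 1.17 = 4.5864
sqrt(135) ≈ 11.618950
width = 4.5864 / 11.618950 ≈ 0.394734

0.3947


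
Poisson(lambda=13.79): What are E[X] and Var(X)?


E[X] = Var(X) = lambda = 13.79

13.79, 13.79


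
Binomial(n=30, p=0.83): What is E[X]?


E[X] = n*p = 30 * 0.83 = 24.9

24.9


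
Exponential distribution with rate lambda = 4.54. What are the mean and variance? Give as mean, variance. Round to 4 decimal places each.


mean = 1/lam, var = 1/lam^2
mean = 1 / 4.54 = 50/227 ≈ 0.220264
lam^2 = 4.54^2 = 20.6116
var = 1 / 20.6116 ≈ 0.048516

0.2203, 0.0485


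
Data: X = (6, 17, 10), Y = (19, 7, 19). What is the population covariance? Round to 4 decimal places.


Cov = (1/n)*sum((xi-xbar)(yi-ybar))
n = 3, xbar = 33/3 = 11, ybar = 45/3 = 15
sum((xi-xbar)(yi-ybar)) = -72
Cov = -72 / 3 = -24

-24.0000


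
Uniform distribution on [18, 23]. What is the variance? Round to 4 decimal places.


Var = (b-a)^2 / 12
(b-a)^2 = (23 - 18)^2 = 25
Var = 25/12 ≈ 2.083333

2.0833


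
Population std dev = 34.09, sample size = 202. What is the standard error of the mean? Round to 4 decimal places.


SE = sigma / sqrt(n)
sqrt(202) ≈ 14.212670
SE = 34.09 / 14.212670 ≈ 2.398564

2.3986


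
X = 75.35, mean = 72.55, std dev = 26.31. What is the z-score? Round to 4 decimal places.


z = (X - mu) / sigma
X - mu = 75.35 - 72.55 = 2.8
z = 2.8 / 26.31 = 280/2631 ≈ 0.106423

0.1064


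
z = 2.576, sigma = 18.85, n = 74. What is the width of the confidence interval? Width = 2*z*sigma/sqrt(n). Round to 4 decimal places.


width = 2*z*sigma/sqrt(n)
2*z*sigma = 2 * 2.576 * 18.85 = 97.1152
sqrt(74) ≈ 8.602325
width = 97.1152 / 8.602325 ≈ 11.289413

11.2894


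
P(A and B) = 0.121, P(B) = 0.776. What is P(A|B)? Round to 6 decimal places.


P(A|B) = P(A and B) / P(B) = 0.121 / 0.776 = 121/776 ≈ 0.15592784

0.155928


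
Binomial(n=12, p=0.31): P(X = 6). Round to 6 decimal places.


P = C(n,k) * p^k * (1-p)^(n-k)
C(12,6) = 924
p^k = 0.31^6 ≈ 0.0008875037
(1-p)^(n-k) = 0.69^6 ≈ 0.1079182
P = 924 * 0.0008875037 * 0.1079182 ≈ 0.088499

0.088499


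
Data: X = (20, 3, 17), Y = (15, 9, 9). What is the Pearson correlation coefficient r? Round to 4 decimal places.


r = sum((xi-xbar)(yi-ybar)) / sqrt(sum((xi-xbar)^2) * sum((yi-ybar)^2))
n = 3, xbar = 40/3 ≈ 13.333333, ybar = 33/3 = 11
Sxy = sum((xi-xbar)(yi-ybar)) = 40
Sxx = sum((xi-xbar)^2) = 494/3 ≈ 164.666667
Syy = sum((yi-ybar)^2) = 24
sqrt(Sxx*Syy) ≈ 62.864935
r = Sxy / sqrt(Sxx*Syy) = 40 / 62.864935 ≈ 0.636285

0.6363


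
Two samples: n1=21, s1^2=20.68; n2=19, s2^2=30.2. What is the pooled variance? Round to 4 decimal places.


sp^2 = ((n1-1)*s1^2 + (n2-1)*s2^2)/(n1+n2-2)
(n1-1)*s1^2 = 20 * 20.68 = 413.6
(n2-1)*s2^2 = 18 * 30.2 = 543.6
numerator = 413.6 + 543.6 = 957.2
n1+n2-2 = 38
sp^2 = 957.2 / 38 = 2393/95 ≈ 25.189474

25.1895


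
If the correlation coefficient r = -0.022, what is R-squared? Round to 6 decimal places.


R^2 = r^2 = (-0.022)^2 = 0.000484

0.000484


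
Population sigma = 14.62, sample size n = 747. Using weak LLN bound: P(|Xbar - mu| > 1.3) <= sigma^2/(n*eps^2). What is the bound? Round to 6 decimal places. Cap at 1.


bound = min(1, sigma^2/(n*eps^2))
sigma^2 = 14.62^2 = 213.7444
n*eps^2 = 747 * 1.3^2 = 747 * 1.69 = 1262.43
sigma^2/(n*eps^2) = 213.7444 / 1262.43 ≈ 0.16931188

0.169312


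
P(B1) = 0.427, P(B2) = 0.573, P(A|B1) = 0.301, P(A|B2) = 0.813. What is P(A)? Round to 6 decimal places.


P(A) = P(A|B1)*P(B1) + P(A|B2)*P(B2)
P(A|B1)*P(B1) = 0.301 * 0.427 = 0.128527
P(A|B2)*P(B2) = 0.813 * 0.573 = 0.465849
P(A) = 0.128527 + 0.465849 = 0.594376

0.594376


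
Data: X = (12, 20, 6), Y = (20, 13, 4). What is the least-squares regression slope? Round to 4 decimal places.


b = sum((xi-xbar)(yi-ybar)) / sum((xi-xbar)^2)
n = 3, xbar = 38/3 ≈ 12.666667, ybar = 37/3 ≈ 12.333333
Sxy = sum((xi-xbar)(yi-ybar)) = 166/3 ≈ 55.333333
Sxx = sum((xi-xbar)^2) = 296/3 ≈ 98.666667
b = Sxy / Sxx = 83/148 ≈ 0.560811

0.5608


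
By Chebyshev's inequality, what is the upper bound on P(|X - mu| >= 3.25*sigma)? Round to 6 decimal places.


P <= 1/k^2
k^2 = 3.25^2 = 10.5625
1/k^2 = 1 / 10.5625 = 16/169 ≈ 0.09467456

0.094675


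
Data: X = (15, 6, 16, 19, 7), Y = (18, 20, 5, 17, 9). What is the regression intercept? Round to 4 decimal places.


a = ybar - b*xbar, where b = sum((xi-xbar)(yi-ybar)) / sum((xi-xbar)^2)
n = 5, xbar = 63/5 = 12.6, ybar = 69/5 = 13.8
Sxy = sum((xi-xbar)(yi-ybar)) = -13.4
Sxx = sum((xi-xbar)^2) = 133.2
b = Sxy / Sxx = -67/666 ≈ -0.100601
a = 13.8 - (-0.100601) * 12.6 = 1115/74 ≈ 15.067568

15.0676


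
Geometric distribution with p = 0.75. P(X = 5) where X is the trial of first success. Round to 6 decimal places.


P = (1-p)^(k-1) * p
(1-p)^(k-1) = 0.25^4 = 0.00390625
P = 0.00390625 * 0.75 = 3/1024 ≈ 0.002929688

0.002930


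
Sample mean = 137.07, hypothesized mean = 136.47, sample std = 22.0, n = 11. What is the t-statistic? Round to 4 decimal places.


t = (xbar - mu0) / (s/sqrt(n))
xbar - mu0 = 137.07 - 136.47 = 0.6
sqrt(11) ≈ 3.31662479
s/sqrt(n) = 22.0 / 3.31662479 ≈ 6.63324958
t = 0.6 / 6.63324958 ≈ 0.090453

0.0905


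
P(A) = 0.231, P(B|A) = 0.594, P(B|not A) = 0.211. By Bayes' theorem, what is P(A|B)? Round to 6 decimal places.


P(A|B) = P(B|A)*P(A) / P(B), P(B) = P(B|A)*P(A) + P(B|not A)*P(not A)
P(B|A)*P(A) = 0.594 * 0.231 = 0.137214
P(B|not A)*P(not A) = 0.211 * 0.769 = 0.162259
P(B) = 0.137214 + 0.162259 = 0.299473
P(A|B) = 0.137214 / 0.299473 ≈ 0.45818488

0.458185


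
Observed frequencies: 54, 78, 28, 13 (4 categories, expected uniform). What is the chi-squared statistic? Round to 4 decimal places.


chi2 = sum((O-E)^2/E), E = total/4
total = 173, E = 173/4 = 43.25
(54 - 43.25)^2 / 43.25 = 115.5625 / 43.25 = 1849/692 ≈ 2.671965
(78 - 43.25)^2 / 43.25 = 1207.5625 / 43.25 = 19321/692 ≈ 27.920520
(28 - 43.25)^2 / 43.25 = 232.5625 / 43.25 = 3721/692 ≈ 5.377168
(13 - 43.25)^2 / 43.25 = 915.0625 / 43.25 = 14641/692 ≈ 21.157514
chi2 = 9883/173 ≈ 57.127168

57.1272


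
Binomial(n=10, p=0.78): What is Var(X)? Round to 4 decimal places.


Var = n*p*(1-p) = 10 * 0.78 * 0.22 = 1.716

1.7160


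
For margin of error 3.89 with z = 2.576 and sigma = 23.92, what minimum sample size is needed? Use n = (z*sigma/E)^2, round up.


z*sigma/E = 2.576 * 23.92 / 3.89 ≈ 15.840082
(z*sigma/E)^2 ≈ 250.908206
round up: n = 251

251


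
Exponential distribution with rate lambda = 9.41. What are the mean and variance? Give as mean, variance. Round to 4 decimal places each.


mean = 1/lam, var = 1/lam^2
mean = 1 / 9.41 = 100/941 ≈ 0.106270
lam^2 = 9.41^2 = 88.5481
var = 1 / 88.5481 ≈ 0.011293

0.1063, 0.0113


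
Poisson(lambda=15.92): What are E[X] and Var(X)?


E[X] = Var(X) = lambda = 15.92

15.92, 15.92


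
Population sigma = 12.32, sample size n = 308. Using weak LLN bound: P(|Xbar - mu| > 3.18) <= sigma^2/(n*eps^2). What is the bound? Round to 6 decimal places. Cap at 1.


bound = min(1, sigma^2/(n*eps^2))
sigma^2 = 12.32^2 = 151.7824
n*eps^2 = 308 * 3.18^2 = 308 * 10.1124 = 3114.6192
sigma^2/(n*eps^2) = 151.7824 / 3114.6192 ≈ 0.04873225

0.048732


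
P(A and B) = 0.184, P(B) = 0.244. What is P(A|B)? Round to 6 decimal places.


P(A|B) = P(A and B) / P(B) = 0.184 / 0.244 = 46/61 ≈ 0.75409836

0.754098


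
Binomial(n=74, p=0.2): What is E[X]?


E[X] = n*p = 74 * 0.2 = 14.8

14.8


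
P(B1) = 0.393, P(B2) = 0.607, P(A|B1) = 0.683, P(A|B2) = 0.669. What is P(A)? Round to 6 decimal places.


P(A) = P(A|B1)*P(B1) + P(A|B2)*P(B2)
P(A|B1)*P(B1) = 0.683 * 0.393 = 0.268419
P(A|B2)*P(B2) = 0.669 * 0.607 = 0.406083
P(A) = 0.268419 + 0.406083 = 0.674502

0.674502


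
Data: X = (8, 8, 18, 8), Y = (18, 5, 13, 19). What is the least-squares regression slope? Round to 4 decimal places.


b = sum((xi-xbar)(yi-ybar)) / sum((xi-xbar)^2)
n = 4, xbar = 42/4 = 10.5, ybar = 55/4 = 13.75
Sxy = sum((xi-xbar)(yi-ybar)) = -7.5
Sxx = sum((xi-xbar)^2) = 75
b = Sxy / Sxx = -0.1

-0.1000


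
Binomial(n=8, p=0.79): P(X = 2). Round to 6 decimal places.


P = C(n,k) * p^k * (1-p)^(n-k)
C(8,2) = 28
p^k = 0.79^2 = 0.6241
(1-p)^(n-k) = 0.21^6 ≈ 0.00008576612
P = 28 * 0.6241 * 0.00008576612 ≈ 0.001499

0.001499


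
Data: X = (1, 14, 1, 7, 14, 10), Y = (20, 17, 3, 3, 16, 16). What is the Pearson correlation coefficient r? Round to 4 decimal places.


r = sum((xi-xbar)(yi-ybar)) / sqrt(sum((xi-xbar)^2) * sum((yi-ybar)^2))
n = 6, xbar = 47/6 ≈ 7.833333, ybar = 75/6 = 12.5
Sxy = sum((xi-xbar)(yi-ybar)) = 78.5
Sxx = sum((xi-xbar)^2) = 1049/6 ≈ 174.833333
Syy = sum((yi-ybar)^2) = 281.5
sqrt(Sxx*Syy) ≈ 221.845855
r = Sxy / sqrt(Sxx*Syy) = 78.5 / 221.845855 ≈ 0.353849

0.3538


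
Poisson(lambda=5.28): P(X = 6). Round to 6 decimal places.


P = e^(-lam) * lam^k / k!
e^(-5.28) ≈ 0.005092431
lam^k = 5.28^6 ≈ 21667.237073
k! = 6! = 720
P = 0.005092431 * 21667.237073 / 720 ≈ 0.153248

0.153248


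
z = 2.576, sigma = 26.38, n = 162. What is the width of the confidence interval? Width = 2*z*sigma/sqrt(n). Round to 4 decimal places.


width = 2*z*sigma/sqrt(n)
2*z*sigma = 2 * 2.576 * 26.38 = 135.90976
sqrt(162) ≈ 12.727922
width = 135.90976 / 12.727922 ≈ 10.678079

10.6781


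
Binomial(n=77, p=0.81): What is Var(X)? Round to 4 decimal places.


Var = n*p*(1-p) = 77 * 0.81 * 0.19 = 11.8503

11.8503


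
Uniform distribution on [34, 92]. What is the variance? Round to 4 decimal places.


Var = (b-a)^2 / 12
(b-a)^2 = (92 - 34)^2 = 3364
Var = 3364/12 ≈ 280.333333

280.3333


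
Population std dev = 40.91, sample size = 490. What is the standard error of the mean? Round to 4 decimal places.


SE = sigma / sqrt(n)
sqrt(490) ≈ 22.135944
SE = 40.91 / 22.135944 ≈ 1.848125

1.8481


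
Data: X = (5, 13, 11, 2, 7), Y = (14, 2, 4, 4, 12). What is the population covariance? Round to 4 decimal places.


Cov = (1/n)*sum((xi-xbar)(yi-ybar))
n = 5, xbar = 38/5 = 7.6, ybar = 36/5 = 7.2
sum((xi-xbar)(yi-ybar)) = -41.6
Cov = -41.6 / 5 = -8.32

-8.3200


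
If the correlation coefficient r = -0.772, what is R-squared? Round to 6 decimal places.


R^2 = r^2 = (-0.772)^2 = 0.595984

0.595984


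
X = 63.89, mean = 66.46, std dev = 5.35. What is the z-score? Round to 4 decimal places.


z = (X - mu) / sigma
X - mu = 63.89 - 66.46 = -2.57
z = -2.57 / 5.35 = -257/535 ≈ -0.480374

-0.4804


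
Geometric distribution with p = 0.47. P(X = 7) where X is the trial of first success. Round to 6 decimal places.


P = (1-p)^(k-1) * p
(1-p)^(k-1) = 0.53^6 ≈ 0.02216436
P = 0.02216436 * 0.47 ≈ 0.01041725

0.010417


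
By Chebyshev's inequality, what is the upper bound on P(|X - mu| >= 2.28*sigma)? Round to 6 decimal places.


P <= 1/k^2
k^2 = 2.28^2 = 5.1984
1/k^2 = 1 / 5.1984 = 625/3249 ≈ 0.19236688

0.192367


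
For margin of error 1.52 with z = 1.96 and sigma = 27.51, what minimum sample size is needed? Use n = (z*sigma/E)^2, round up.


z*sigma/E = 1.96 * 27.51 / 1.52 = 134799/3800 ≈ 35.473421
(z*sigma/E)^2 ≈ 1258.363601
round up: n = 1259

1259


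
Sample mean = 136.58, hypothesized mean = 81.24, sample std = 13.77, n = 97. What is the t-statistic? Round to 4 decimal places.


t = (xbar - mu0) / (s/sqrt(n))
xbar - mu0 = 136.58 - 81.24 = 55.34
sqrt(97) ≈ 9.84885780
s/sqrt(n) = 13.77 / 9.84885780 ≈ 1.39813167
t = 55.34 / 1.39813167 ≈ 39.581394

39.5814


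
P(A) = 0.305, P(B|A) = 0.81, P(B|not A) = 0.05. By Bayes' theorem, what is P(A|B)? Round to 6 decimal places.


P(A|B) = P(B|A)*P(A) / P(B), P(B) = P(B|A)*P(A) + P(B|not A)*P(not A)
P(B|A)*P(A) = 0.81 * 0.305 = 0.24705
P(B|not A)*P(not A) = 0.05 * 0.695 = 0.03475
P(B) = 0.24705 + 0.03475 = 0.2818
P(A|B) = 0.24705 / 0.2818 = 4941/5636 ≈ 0.87668559

0.876686


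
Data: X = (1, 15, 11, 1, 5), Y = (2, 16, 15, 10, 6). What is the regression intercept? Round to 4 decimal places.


a = ybar - b*xbar, where b = sum((xi-xbar)(yi-ybar)) / sum((xi-xbar)^2)
n = 5, xbar = 33/5 = 6.6, ybar = 49/5 = 9.8
Sxy = sum((xi-xbar)(yi-ybar)) = 123.6
Sxx = sum((xi-xbar)^2) = 155.2
b = Sxy / Sxx = 309/388 ≈ 0.796392
a = 9.8 - 0.796392 * 6.6 = 1763/388 ≈ 4.543814

4.5438


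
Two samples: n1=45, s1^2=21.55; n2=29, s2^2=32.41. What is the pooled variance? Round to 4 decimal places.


sp^2 = ((n1-1)*s1^2 + (n2-1)*s2^2)/(n1+n2-2)
(n1-1)*s1^2 = 44 * 21.55 = 948.2
(n2-1)*s2^2 = 28 * 32.41 = 907.48
numerator = 948.2 + 907.48 = 1855.68
n1+n2-2 = 72
sp^2 = 1855.68 / 72 = 1933/75 ≈ 25.773333

25.7733


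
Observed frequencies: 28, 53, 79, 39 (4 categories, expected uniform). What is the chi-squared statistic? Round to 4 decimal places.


chi2 = sum((O-E)^2/E), E = total/4
total = 199, E = 199/4 = 49.75
(28 - 49.75)^2 / 49.75 = 473.0625 / 49.75 = 7569/796 ≈ 9.508794
(53 - 49.75)^2 / 49.75 = 10.5625 / 49.75 = 169/796 ≈ 0.212312
(79 - 49.75)^2 / 49.75 = 855.5625 / 49.75 = 13689/796 ≈ 17.197236
(39 - 49.75)^2 / 49.75 = 115.5625 / 49.75 = 1849/796 ≈ 2.322864
chi2 = 5819/199 ≈ 29.241206

29.2412


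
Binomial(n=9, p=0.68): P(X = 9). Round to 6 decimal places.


P = C(n,k) * p^k * (1-p)^(n-k)
C(9,9) = 1
p^k = 0.68^9 ≈ 0.03108710
(1-p)^(n-k) = 0.32^0 = 1
P = 1 * 0.03108710 * 1 ≈ 0.031087

0.031087


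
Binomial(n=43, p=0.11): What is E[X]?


E[X] = n*p = 43 * 0.11 = 4.73

4.73


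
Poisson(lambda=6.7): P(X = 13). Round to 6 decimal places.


P = e^(-lam) * lam^k / k!
e^(-6.7) ≈ 0.001230912
lam^k = 6.7^13 ≈ 54824216661.040143
k! = 13! = 6227020800
P = 0.001230912 * 54824216661.040143 / 6227020800 ≈ 0.010837

0.010837


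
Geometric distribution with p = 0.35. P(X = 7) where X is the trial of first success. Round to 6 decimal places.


P = (1-p)^(k-1) * p
(1-p)^(k-1) = 0.65^6 ≈ 0.07541889
P = 0.07541889 * 0.35 ≈ 0.02639661

0.026397


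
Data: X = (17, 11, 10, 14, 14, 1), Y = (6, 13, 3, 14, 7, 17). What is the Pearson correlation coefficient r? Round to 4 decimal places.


r = sum((xi-xbar)(yi-ybar)) / sqrt(sum((xi-xbar)^2) * sum((yi-ybar)^2))
n = 6, xbar = 67/6 ≈ 11.166667, ybar = 60/6 = 10
Sxy = sum((xi-xbar)(yi-ybar)) = -84
Sxx = sum((xi-xbar)^2) = 929/6 ≈ 154.833333
Syy = sum((yi-ybar)^2) = 148
sqrt(Sxx*Syy) ≈ 151.378114
r = Sxy / sqrt(Sxx*Syy) = -84 / 151.378114 ≈ -0.554902

-0.5549


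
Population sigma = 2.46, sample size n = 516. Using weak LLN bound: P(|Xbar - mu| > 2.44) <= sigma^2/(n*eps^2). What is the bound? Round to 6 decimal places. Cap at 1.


bound = min(1, sigma^2/(n*eps^2))
sigma^2 = 2.46^2 = 6.0516
n*eps^2 = 516 * 2.44^2 = 516 * 5.9536 = 3072.0576
sigma^2/(n*eps^2) = 6.0516 / 3072.0576 ≈ 0.00196988

0.001970


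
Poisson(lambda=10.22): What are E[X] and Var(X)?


E[X] = Var(X) = lambda = 10.22

10.22, 10.22


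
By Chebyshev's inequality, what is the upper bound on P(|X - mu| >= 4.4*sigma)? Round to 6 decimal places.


P <= 1/k^2
k^2 = 4.4^2 = 19.36
1/k^2 = 1 / 19.36 = 25/484 ≈ 0.05165289

0.051653


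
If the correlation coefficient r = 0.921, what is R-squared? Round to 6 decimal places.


R^2 = r^2 = (0.921)^2 = 0.848241

0.848241


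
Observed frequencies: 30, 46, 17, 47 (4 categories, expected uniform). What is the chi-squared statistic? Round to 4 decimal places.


chi2 = sum((O-E)^2/E), E = total/4
total = 140, E = 140/4 = 35
(30 - 35)^2 / 35 = 25 / 35 = 5/7 ≈ 0.714286
(46 - 35)^2 / 35 = 121 / 35 = 121/35 ≈ 3.457143
(17 - 35)^2 / 35 = 324 / 35 = 324/35 ≈ 9.257143
(47 - 35)^2 / 35 = 144 / 35 = 144/35 ≈ 4.114286
chi2 = 614/35 ≈ 17.542857

17.5429


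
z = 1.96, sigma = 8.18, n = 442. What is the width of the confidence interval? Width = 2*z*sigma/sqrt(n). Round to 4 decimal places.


width = 2*z*sigma/sqrt(n)
2*z*sigma = 2 * 1.96 * 8.18 = 32.0656
sqrt(442) ≈ 21.023796
width = 32.0656 / 21.023796 ≈ 1.525205

1.5252


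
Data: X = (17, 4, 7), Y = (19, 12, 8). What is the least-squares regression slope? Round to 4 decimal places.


b = sum((xi-xbar)(yi-ybar)) / sum((xi-xbar)^2)
n = 3, xbar = 28/3 ≈ 9.333333, ybar = 39/3 = 13
Sxy = sum((xi-xbar)(yi-ybar)) = 63
Sxx = sum((xi-xbar)^2) = 278/3 ≈ 92.666667
b = Sxy / Sxx = 189/278 ≈ 0.679856

0.6799


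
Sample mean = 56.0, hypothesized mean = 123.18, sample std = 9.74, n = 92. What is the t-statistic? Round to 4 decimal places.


t = (xbar - mu0) / (s/sqrt(n))
xbar - mu0 = 56.0 - 123.18 = -67.18
sqrt(92) ≈ 9.59166305
s/sqrt(n) = 9.74 / 9.59166305 ≈ 1.01546520
t = -67.18 / 1.01546520 ≈ -66.156871

-66.1569


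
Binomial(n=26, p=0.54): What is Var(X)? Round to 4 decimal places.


Var = n*p*(1-p) = 26 * 0.54 * 0.46 = 6.4584

6.4584


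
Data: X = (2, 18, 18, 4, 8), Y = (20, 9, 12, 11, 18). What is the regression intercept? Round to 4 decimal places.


a = ybar - b*xbar, where b = sum((xi-xbar)(yi-ybar)) / sum((xi-xbar)^2)
n = 5, xbar = 50/5 = 10, ybar = 70/5 = 14
Sxy = sum((xi-xbar)(yi-ybar)) = -94
Sxx = sum((xi-xbar)^2) = 232
b = Sxy / Sxx = -47/116 ≈ -0.405172
a = 14 - (-0.405172) * 10 = 1047/58 ≈ 18.051724

18.0517


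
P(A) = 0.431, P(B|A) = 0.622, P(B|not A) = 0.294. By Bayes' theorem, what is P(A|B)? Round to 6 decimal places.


P(A|B) = P(B|A)*P(A) / P(B), P(B) = P(B|A)*P(A) + P(B|not A)*P(not A)
P(B|A)*P(A) = 0.622 * 0.431 = 0.268082
P(B|not A)*P(not A) = 0.294 * 0.569 = 0.167286
P(B) = 0.268082 + 0.167286 = 0.435368
P(A|B) = 0.268082 / 0.435368 ≈ 0.61575954

0.615760


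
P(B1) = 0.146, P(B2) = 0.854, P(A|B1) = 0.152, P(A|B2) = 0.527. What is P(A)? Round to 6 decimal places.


P(A) = P(A|B1)*P(B1) + P(A|B2)*P(B2)
P(A|B1)*P(B1) = 0.152 * 0.146 = 0.022192
P(A|B2)*P(B2) = 0.527 * 0.854 = 0.450058
P(A) = 0.022192 + 0.450058 = 0.47225

0.472250


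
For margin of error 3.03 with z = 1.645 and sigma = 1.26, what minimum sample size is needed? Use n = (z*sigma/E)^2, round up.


z*sigma/E = 1.645 * 1.26 / 3.03 ≈ 0.684059
(z*sigma/E)^2 ≈ 0.467937
round up: n = 1

1


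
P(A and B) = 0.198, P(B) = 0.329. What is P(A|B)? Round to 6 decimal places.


P(A|B) = P(A and B) / P(B) = 0.198 / 0.329 = 198/329 ≈ 0.60182371

0.601824


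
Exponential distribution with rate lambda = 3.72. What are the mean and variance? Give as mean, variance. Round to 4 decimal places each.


mean = 1/lam, var = 1/lam^2
mean = 1 / 3.72 = 25/93 ≈ 0.268817
lam^2 = 3.72^2 = 13.8384
var = 1 / 13.8384 = 625/8649 ≈ 0.072263

0.2688, 0.0723


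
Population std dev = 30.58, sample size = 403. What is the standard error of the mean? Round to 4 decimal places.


SE = sigma / sqrt(n)
sqrt(403) ≈ 20.074860
SE = 30.58 / 20.074860 ≈ 1.523298

1.5233


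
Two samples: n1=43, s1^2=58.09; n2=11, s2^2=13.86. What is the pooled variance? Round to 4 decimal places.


sp^2 = ((n1-1)*s1^2 + (n2-1)*s2^2)/(n1+n2-2)
(n1-1)*s1^2 = 42 * 58.09 = 2439.78
(n2-1)*s2^2 = 10 * 13.86 = 138.6
numerator = 2439.78 + 138.6 = 2578.38
n1+n2-2 = 52
sp^2 = 2578.38 / 52 = 128919/2600 ≈ 49.584231

49.5842


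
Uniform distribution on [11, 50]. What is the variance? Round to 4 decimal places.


Var = (b-a)^2 / 12
(b-a)^2 = (50 - 11)^2 = 1521
Var = 1521/12 = 126.75

126.7500


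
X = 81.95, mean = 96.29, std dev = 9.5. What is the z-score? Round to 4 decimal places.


z = (X - mu) / sigma
X - mu = 81.95 - 96.29 = -14.34
z = -14.34 / 9.5 = -717/475 ≈ -1.509474

-1.5095


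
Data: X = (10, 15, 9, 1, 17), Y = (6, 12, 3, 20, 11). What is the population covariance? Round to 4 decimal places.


Cov = (1/n)*sum((xi-xbar)(yi-ybar))
n = 5, xbar = 52/5 = 10.4, ybar = 52/5 = 10.4
sum((xi-xbar)(yi-ybar)) = -66.8
Cov = -66.8 / 5 = -13.36

-13.3600


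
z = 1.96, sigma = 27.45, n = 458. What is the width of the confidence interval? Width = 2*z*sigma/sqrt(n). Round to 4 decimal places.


width = 2*z*sigma/sqrt(n)
2*z*sigma = 2 * 1.96 * 27.45 = 107.604
sqrt(458) ≈ 21.400935
width = 107.604 / 21.400935 ≈ 5.028005

5.0280


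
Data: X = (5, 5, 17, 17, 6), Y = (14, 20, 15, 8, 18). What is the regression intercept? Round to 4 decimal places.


a = ybar - b*xbar, where b = sum((xi-xbar)(yi-ybar)) / sum((xi-xbar)^2)
n = 5, xbar = 50/5 = 10, ybar = 75/5 = 15
Sxy = sum((xi-xbar)(yi-ybar)) = -81
Sxx = sum((xi-xbar)^2) = 164
b = Sxy / Sxx = -81/164 ≈ -0.493902
a = 15 - (-0.493902) * 10 = 1635/82 ≈ 19.939024

19.9390


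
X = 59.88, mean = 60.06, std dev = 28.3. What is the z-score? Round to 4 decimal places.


z = (X - mu) / sigma
X - mu = 59.88 - 60.06 = -0.18
z = -0.18 / 28.3 = -9/1415 ≈ -0.006360

-0.0064


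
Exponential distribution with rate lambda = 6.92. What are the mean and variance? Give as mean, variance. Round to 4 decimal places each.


mean = 1/lam, var = 1/lam^2
mean = 1 / 6.92 = 25/173 ≈ 0.144509
lam^2 = 6.92^2 = 47.8864
var = 1 / 47.8864 ≈ 0.020883

0.1445, 0.0209


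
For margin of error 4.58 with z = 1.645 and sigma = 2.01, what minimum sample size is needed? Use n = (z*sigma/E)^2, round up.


z*sigma/E = 1.645 * 2.01 / 4.58 ≈ 0.721932
(z*sigma/E)^2 ≈ 0.521186
round up: n = 1

1


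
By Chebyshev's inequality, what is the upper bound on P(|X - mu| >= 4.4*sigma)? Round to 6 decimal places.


P <= 1/k^2
k^2 = 4.4^2 = 19.36
1/k^2 = 1 / 19.36 = 25/484 ≈ 0.05165289

0.051653


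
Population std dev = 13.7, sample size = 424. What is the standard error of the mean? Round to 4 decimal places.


SE = sigma / sqrt(n)
sqrt(424) ≈ 20.591260
SE = 13.7 / 20.591260 ≈ 0.665331

0.6653


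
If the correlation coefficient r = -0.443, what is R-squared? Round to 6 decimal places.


R^2 = r^2 = (-0.443)^2 = 0.196249

0.196249


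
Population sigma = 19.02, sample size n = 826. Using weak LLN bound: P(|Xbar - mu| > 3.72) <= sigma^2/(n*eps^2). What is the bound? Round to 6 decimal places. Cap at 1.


bound = min(1, sigma^2/(n*eps^2))
sigma^2 = 19.02^2 = 361.7604
n*eps^2 = 826 * 3.72^2 = 826 * 13.8384 = 11430.5184
sigma^2/(n*eps^2) = 361.7604 / 11430.5184 ≈ 0.03164864

0.031649


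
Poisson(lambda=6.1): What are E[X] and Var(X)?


E[X] = Var(X) = lambda = 6.1

6.1, 6.1


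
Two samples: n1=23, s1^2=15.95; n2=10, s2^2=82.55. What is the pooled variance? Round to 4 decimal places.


sp^2 = ((n1-1)*s1^2 + (n2-1)*s2^2)/(n1+n2-2)
(n1-1)*s1^2 = 22 * 15.95 = 350.9
(n2-1)*s2^2 = 9 * 82.55 = 742.95
numerator = 350.9 + 742.95 = 1093.85
n1+n2-2 = 31
sp^2 = 1093.85 / 31 = 21877/620 ≈ 35.285484

35.2855


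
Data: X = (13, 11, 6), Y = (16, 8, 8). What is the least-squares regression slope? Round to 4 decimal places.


b = sum((xi-xbar)(yi-ybar)) / sum((xi-xbar)^2)
n = 3, xbar = 30/3 = 10, ybar = 32/3 ≈ 10.666667
Sxy = sum((xi-xbar)(yi-ybar)) = 24
Sxx = sum((xi-xbar)^2) = 26
b = Sxy / Sxx = 12/13 ≈ 0.923077

0.9231


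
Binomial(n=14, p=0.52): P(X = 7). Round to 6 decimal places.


P = C(n,k) * p^k * (1-p)^(n-k)
C(14,7) = 3432
p^k = 0.52^7 ≈ 0.01028072
(1-p)^(n-k) = 0.48^7 ≈ 0.005870683
P = 3432 * 0.01028072 * 0.005870683 ≈ 0.207138

0.207138


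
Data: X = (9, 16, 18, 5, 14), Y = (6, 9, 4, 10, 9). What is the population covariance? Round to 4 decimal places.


Cov = (1/n)*sum((xi-xbar)(yi-ybar))
n = 5, xbar = 62/5 = 12.4, ybar = 38/5 = 7.6
sum((xi-xbar)(yi-ybar)) = -25.2
Cov = -25.2 / 5 = -5.04

-5.0400


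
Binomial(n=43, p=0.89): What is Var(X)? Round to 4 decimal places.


Var = n*p*(1-p) = 43 * 0.89 * 0.11 = 4.2097

4.2097


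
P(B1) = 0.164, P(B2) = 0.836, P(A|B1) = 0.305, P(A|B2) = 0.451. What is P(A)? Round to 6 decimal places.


P(A) = P(A|B1)*P(B1) + P(A|B2)*P(B2)
P(A|B1)*P(B1) = 0.305 * 0.164 = 0.05002
P(A|B2)*P(B2) = 0.451 * 0.836 = 0.377036
P(A) = 0.05002 + 0.377036 = 0.427056

0.427056


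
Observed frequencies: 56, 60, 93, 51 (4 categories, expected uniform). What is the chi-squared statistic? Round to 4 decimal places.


chi2 = sum((O-E)^2/E), E = total/4
total = 260, E = 260/4 = 65
(56 - 65)^2 / 65 = 81 / 65 = 81/65 ≈ 1.246154
(60 - 65)^2 / 65 = 25 / 65 = 5/13 ≈ 0.384615
(93 - 65)^2 / 65 = 784 / 65 = 784/65 ≈ 12.061538
(51 - 65)^2 / 65 = 196 / 65 = 196/65 ≈ 3.015385
chi2 = 1086/65 ≈ 16.707692

16.7077


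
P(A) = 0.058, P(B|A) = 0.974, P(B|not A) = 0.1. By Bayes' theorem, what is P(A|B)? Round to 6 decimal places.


P(A|B) = P(B|A)*P(A) / P(B), P(B) = P(B|A)*P(A) + P(B|not A)*P(not A)
P(B|A)*P(A) = 0.974 * 0.058 = 0.056492
P(B|not A)*P(not A) = 0.1 * 0.942 = 0.0942
P(B) = 0.056492 + 0.0942 = 0.150692
P(A|B) = 0.056492 / 0.150692 ≈ 0.37488387

0.374884


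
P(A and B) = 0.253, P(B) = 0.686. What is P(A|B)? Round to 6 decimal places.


P(A|B) = P(A and B) / P(B) = 0.253 / 0.686 = 253/686 ≈ 0.36880466

0.368805


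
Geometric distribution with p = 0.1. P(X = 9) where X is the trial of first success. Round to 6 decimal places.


P = (1-p)^(k-1) * p
(1-p)^(k-1) = 0.9^8 ≈ 0.4304672
P = 0.4304672 * 0.1 ≈ 0.04304672

0.043047


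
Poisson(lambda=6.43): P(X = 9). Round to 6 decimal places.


P = e^(-lam) * lam^k / k!
e^(-6.43) ≈ 0.001612451
lam^k = 6.43^9 ≈ 18788787.574084
k! = 9! = 362880
P = 0.001612451 * 18788787.574084 / 362880 ≈ 0.083488

0.083488


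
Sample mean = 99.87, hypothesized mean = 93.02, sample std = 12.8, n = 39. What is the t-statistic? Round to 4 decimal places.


t = (xbar - mu0) / (s/sqrt(n))
xbar - mu0 = 99.87 - 93.02 = 6.85
sqrt(39) ≈ 6.24499800
s/sqrt(n) = 12.8 / 6.24499800 ≈ 2.04964037
t = 6.85 / 2.04964037 ≈ 3.342050

3.3420


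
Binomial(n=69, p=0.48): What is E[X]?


E[X] = n*p = 69 * 0.48 = 33.12

33.12


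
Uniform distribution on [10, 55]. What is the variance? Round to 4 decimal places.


Var = (b-a)^2 / 12
(b-a)^2 = (55 - 10)^2 = 2025
Var = 2025/12 = 168.75

168.7500


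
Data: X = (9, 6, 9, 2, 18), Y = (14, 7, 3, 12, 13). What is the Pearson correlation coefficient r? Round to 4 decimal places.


r = sum((xi-xbar)(yi-ybar)) / sqrt(sum((xi-xbar)^2) * sum((yi-ybar)^2))
n = 5, xbar = 44/5 = 8.8, ybar = 49/5 = 9.8
Sxy = sum((xi-xbar)(yi-ybar)) = 21.8
Sxx = sum((xi-xbar)^2) = 138.8
Syy = sum((yi-ybar)^2) = 86.8
sqrt(Sxx*Syy) ≈ 109.762653
r = Sxy / sqrt(Sxx*Syy) = 21.8 / 109.762653 ≈ 0.198610

0.1986


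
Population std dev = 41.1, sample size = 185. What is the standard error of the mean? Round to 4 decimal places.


SE = sigma / sqrt(n)
sqrt(185) ≈ 13.601471
SE = 41.1 / 13.601471 ≈ 3.021732

3.0217


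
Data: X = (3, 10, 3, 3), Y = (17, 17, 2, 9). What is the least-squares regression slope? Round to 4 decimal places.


b = sum((xi-xbar)(yi-ybar)) / sum((xi-xbar)^2)
n = 4, xbar = 19/4 = 4.75, ybar = 45/4 = 11.25
Sxy = sum((xi-xbar)(yi-ybar)) = 40.25
Sxx = sum((xi-xbar)^2) = 36.75
b = Sxy / Sxx = 23/21 ≈ 1.095238

1.0952


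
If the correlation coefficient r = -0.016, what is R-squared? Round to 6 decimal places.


R^2 = r^2 = (-0.016)^2 = 0.000256

0.000256


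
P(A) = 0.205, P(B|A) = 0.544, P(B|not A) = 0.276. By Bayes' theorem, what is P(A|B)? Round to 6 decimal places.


P(A|B) = P(B|A)*P(A) / P(B), P(B) = P(B|A)*P(A) + P(B|not A)*P(not A)
P(B|A)*P(A) = 0.544 * 0.205 = 0.11152
P(B|not A)*P(not A) = 0.276 * 0.795 = 0.21942
P(B) = 0.11152 + 0.21942 = 0.33094
P(A|B) = 0.11152 / 0.33094 ≈ 0.33697951

0.336980


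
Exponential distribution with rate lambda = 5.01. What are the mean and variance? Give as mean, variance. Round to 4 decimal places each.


mean = 1/lam, var = 1/lam^2
mean = 1 / 5.01 = 100/501 ≈ 0.199601
lam^2 = 5.01^2 = 25.1001
var = 1 / 25.1001 ≈ 0.039840

0.1996, 0.0398


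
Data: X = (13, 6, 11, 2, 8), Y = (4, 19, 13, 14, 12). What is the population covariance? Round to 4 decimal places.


Cov = (1/n)*sum((xi-xbar)(yi-ybar))
n = 5, xbar = 40/5 = 8, ybar = 62/5 = 12.4
sum((xi-xbar)(yi-ybar)) = -63
Cov = -63 / 5 = -12.6

-12.6000


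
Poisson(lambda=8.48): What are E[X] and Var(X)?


E[X] = Var(X) = lambda = 8.48

8.48, 8.48


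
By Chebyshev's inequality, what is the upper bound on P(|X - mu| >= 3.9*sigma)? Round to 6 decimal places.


P <= 1/k^2
k^2 = 3.9^2 = 15.21
1/k^2 = 1 / 15.21 = 100/1521 ≈ 0.06574622

0.065746


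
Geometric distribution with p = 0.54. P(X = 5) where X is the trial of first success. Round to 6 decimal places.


P = (1-p)^(k-1) * p
(1-p)^(k-1) = 0.46^4 = 0.04477456
P = 0.04477456 * 0.54 ≈ 0.02417826

0.024178


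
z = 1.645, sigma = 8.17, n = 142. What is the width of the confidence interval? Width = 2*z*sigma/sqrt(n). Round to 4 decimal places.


width = 2*z*sigma/sqrt(n)
2*z*sigma = 2 * 1.645 * 8.17 = 26.8793
sqrt(142) ≈ 11.916375
width = 26.8793 / 11.916375 ≈ 2.255661

2.2557


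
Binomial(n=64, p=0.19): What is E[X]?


E[X] = n*p = 64 * 0.19 = 12.16

12.16


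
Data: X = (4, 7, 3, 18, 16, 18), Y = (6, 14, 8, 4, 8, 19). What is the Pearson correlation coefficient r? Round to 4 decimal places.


r = sum((xi-xbar)(yi-ybar)) / sqrt(sum((xi-xbar)^2) * sum((yi-ybar)^2))
n = 6, xbar = 66/6 = 11, ybar = 59/6 ≈ 9.833333
Sxy = sum((xi-xbar)(yi-ybar)) = 39
Sxx = sum((xi-xbar)^2) = 252
Syy = sum((yi-ybar)^2) = 941/6 ≈ 156.833333
sqrt(Sxx*Syy) ≈ 198.801408
r = Sxy / sqrt(Sxx*Syy) = 39 / 198.801408 ≈ 0.196176

0.1962
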